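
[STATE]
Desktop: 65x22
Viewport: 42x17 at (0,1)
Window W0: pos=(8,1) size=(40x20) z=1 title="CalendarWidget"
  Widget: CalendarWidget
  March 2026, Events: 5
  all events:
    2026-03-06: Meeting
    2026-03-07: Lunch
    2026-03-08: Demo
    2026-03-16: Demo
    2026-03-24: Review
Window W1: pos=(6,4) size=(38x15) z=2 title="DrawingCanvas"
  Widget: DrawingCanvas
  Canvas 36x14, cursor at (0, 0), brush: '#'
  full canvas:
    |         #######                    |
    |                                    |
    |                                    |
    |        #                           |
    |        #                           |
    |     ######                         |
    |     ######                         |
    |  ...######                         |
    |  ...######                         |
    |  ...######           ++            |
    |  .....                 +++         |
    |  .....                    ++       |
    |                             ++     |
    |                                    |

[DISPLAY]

        ┏━━━━━━━━━━━━━━━━━━━━━━━━━━━━━━━━━
        ┃ CalendarWidget                  
        ┠─────────────────────────────────
      ┏━━━━━━━━━━━━━━━━━━━━━━━━━━━━━━━━━━━
      ┃ DrawingCanvas                     
      ┠───────────────────────────────────
      ┃+        #######                   
      ┃                                   
      ┃                                   
      ┃        #                          
      ┃        #                          
      ┃     ######                        
      ┃     ######                        
      ┃  ...######                        
      ┃  ...######                        
      ┃  ...######           ++           
      ┃  .....                 +++        


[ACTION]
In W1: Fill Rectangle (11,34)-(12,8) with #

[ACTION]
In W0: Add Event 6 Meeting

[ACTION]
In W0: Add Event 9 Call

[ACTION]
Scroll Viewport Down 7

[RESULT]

      ┃ DrawingCanvas                     
      ┠───────────────────────────────────
      ┃+        #######                   
      ┃                                   
      ┃                                   
      ┃        #                          
      ┃        #                          
      ┃     ######                        
      ┃     ######                        
      ┃  ...######                        
      ┃  ...######                        
      ┃  ...######           ++           
      ┃  .....                 +++        
      ┗━━━━━━━━━━━━━━━━━━━━━━━━━━━━━━━━━━━
        ┃                                 
        ┗━━━━━━━━━━━━━━━━━━━━━━━━━━━━━━━━━
                                          


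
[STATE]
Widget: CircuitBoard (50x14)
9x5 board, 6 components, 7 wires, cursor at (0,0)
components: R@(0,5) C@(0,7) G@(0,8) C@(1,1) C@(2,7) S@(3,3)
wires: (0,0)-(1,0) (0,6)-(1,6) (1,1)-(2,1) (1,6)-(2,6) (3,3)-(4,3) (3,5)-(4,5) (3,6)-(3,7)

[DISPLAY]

   0 1 2 3 4 5 6 7 8                              
0  [.]                  R   ·   C   G             
    │                       │                     
1   ·   C                   ·                     
        │                   │                     
2       ·                   ·   C                 
                                                  
3               S       ·   · ─ ·                 
                │       │                         
4               ·       ·                         
Cursor: (0,0)                                     
                                                  
                                                  
                                                  


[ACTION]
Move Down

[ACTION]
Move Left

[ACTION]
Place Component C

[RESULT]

   0 1 2 3 4 5 6 7 8                              
0   ·                   R   ·   C   G             
    │                       │                     
1  [C]  C                   ·                     
        │                   │                     
2       ·                   ·   C                 
                                                  
3               S       ·   · ─ ·                 
                │       │                         
4               ·       ·                         
Cursor: (1,0)                                     
                                                  
                                                  
                                                  


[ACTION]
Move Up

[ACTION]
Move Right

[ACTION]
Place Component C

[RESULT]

   0 1 2 3 4 5 6 7 8                              
0   ·  [C]              R   ·   C   G             
    │                       │                     
1   C   C                   ·                     
        │                   │                     
2       ·                   ·   C                 
                                                  
3               S       ·   · ─ ·                 
                │       │                         
4               ·       ·                         
Cursor: (0,1)                                     
                                                  
                                                  
                                                  


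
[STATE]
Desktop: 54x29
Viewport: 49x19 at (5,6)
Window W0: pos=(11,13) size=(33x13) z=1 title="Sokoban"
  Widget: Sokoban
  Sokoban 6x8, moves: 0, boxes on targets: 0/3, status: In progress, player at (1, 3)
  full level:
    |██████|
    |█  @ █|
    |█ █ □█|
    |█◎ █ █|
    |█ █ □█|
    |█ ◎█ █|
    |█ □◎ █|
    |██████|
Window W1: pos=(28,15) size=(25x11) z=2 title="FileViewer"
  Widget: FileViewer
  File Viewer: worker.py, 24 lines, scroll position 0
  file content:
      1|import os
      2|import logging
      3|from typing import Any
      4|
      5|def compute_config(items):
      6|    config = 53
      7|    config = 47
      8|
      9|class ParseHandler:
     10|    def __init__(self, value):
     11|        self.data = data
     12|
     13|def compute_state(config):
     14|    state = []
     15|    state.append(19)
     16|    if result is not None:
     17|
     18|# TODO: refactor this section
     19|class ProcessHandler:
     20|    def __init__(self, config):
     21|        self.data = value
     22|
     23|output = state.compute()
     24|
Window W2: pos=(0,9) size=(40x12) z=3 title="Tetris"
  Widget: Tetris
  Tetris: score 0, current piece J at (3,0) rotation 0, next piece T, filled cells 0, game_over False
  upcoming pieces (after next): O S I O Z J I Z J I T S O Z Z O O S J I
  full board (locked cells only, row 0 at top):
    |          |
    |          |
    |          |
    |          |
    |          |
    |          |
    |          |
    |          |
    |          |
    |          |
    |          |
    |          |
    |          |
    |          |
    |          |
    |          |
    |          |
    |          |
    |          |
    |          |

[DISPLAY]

                                                 
                                                 
                                                 
━━━━━━━━━━━━━━━━━━━━━━━━━━━━━━━━━━┓              
ris                               ┃              
──────────────────────────────────┨              
      │Next:                      ┃              
      │ ▒                         ┃━━━┓          
      │▒▒▒                        ┃   ┃          
      │                           ┃━━━━━━━━━━━━┓ 
      │                           ┃            ┃ 
      │                           ┃────────────┨ 
      │Score:                     ┃           ▲┃ 
      │0                          ┃ing        █┃ 
━━━━━━━━━━━━━━━━━━━━━━━━━━━━━━━━━━┛ import Any░┃ 
      ┃█ ◎█ █          ┃                      ░┃ 
      ┃█ □◎ █          ┃def compute_config(ite░┃ 
      ┃██████          ┃    config = 53       ░┃ 
      ┃Moves: 0  0/3   ┃    config = 47       ▼┃ 


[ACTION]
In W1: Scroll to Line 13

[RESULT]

                                                 
                                                 
                                                 
━━━━━━━━━━━━━━━━━━━━━━━━━━━━━━━━━━┓              
ris                               ┃              
──────────────────────────────────┨              
      │Next:                      ┃              
      │ ▒                         ┃━━━┓          
      │▒▒▒                        ┃   ┃          
      │                           ┃━━━━━━━━━━━━┓ 
      │                           ┃            ┃ 
      │                           ┃────────────┨ 
      │Score:                     ┃_state(conf▲┃ 
      │0                          ┃ []        ░┃ 
━━━━━━━━━━━━━━━━━━━━━━━━━━━━━━━━━━┛ppend(19)  ░┃ 
      ┃█ ◎█ █          ┃    if result is not N░┃ 
      ┃█ □◎ █          ┃                      █┃ 
      ┃██████          ┃# TODO: refactor this ░┃ 
      ┃Moves: 0  0/3   ┃class ProcessHandler: ▼┃ 


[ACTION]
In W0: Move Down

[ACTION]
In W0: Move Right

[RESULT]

                                                 
                                                 
                                                 
━━━━━━━━━━━━━━━━━━━━━━━━━━━━━━━━━━┓              
ris                               ┃              
──────────────────────────────────┨              
      │Next:                      ┃              
      │ ▒                         ┃━━━┓          
      │▒▒▒                        ┃   ┃          
      │                           ┃━━━━━━━━━━━━┓ 
      │                           ┃            ┃ 
      │                           ┃────────────┨ 
      │Score:                     ┃_state(conf▲┃ 
      │0                          ┃ []        ░┃ 
━━━━━━━━━━━━━━━━━━━━━━━━━━━━━━━━━━┛ppend(19)  ░┃ 
      ┃█ ◎█ █          ┃    if result is not N░┃ 
      ┃█ □◎ █          ┃                      █┃ 
      ┃██████          ┃# TODO: refactor this ░┃ 
      ┃Moves: 1  0/3   ┃class ProcessHandler: ▼┃ 


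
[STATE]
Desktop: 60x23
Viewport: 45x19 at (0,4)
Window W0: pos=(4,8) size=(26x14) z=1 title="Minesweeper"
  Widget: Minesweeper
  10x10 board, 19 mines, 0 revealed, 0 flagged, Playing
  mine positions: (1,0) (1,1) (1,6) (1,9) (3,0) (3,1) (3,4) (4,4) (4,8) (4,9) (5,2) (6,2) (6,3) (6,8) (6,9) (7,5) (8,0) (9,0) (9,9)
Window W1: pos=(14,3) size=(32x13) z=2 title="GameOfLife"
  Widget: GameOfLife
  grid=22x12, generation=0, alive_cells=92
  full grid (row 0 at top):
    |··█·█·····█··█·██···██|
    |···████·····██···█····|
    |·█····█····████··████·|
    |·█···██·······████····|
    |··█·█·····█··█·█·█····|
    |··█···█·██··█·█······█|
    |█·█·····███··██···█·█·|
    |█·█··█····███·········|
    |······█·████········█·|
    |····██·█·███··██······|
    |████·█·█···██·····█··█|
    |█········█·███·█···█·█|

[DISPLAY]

              ┃ GameOfLife                   
              ┠──────────────────────────────
              ┃Gen: 0                        
              ┃·█····█····████··████·        
    ┏━━━━━━━━━┃·█···██·······████····        
    ┃ Mineswee┃··█·█·····█··█·█·█····        
    ┠─────────┃··█···█·██··█·█······█        
    ┃■■■■■■■■■┃█·█·····███··██···█·█·        
    ┃■■■■■■■■■┃█·█··█····███·········        
    ┃■■■■■■■■■┃······█·████········█·        
    ┃■■■■■■■■■┃····██·█·███··██······        
    ┃■■■■■■■■■┗━━━━━━━━━━━━━━━━━━━━━━━━━━━━━━
    ┃■■■■■■■■■■              ┃               
    ┃■■■■■■■■■■              ┃               
    ┃■■■■■■■■■■              ┃               
    ┃■■■■■■■■■■              ┃               
    ┃■■■■■■■■■■              ┃               
    ┗━━━━━━━━━━━━━━━━━━━━━━━━┛               
                                             


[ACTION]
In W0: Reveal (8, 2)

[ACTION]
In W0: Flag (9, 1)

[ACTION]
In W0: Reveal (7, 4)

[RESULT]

              ┃ GameOfLife                   
              ┠──────────────────────────────
              ┃Gen: 0                        
              ┃·█····█····████··████·        
    ┏━━━━━━━━━┃·█···██·······████····        
    ┃ Mineswee┃··█·█·····█··█·█·█····        
    ┠─────────┃··█···█·██··█·█······█        
    ┃■■■■■■■■■┃█·█·····███··██···█·█·        
    ┃■■■■■■■■■┃█·█··█····███·········        
    ┃■■■■■■■■■┃······█·████········█·        
    ┃■■■■■■■■■┃····██·█·███··██······        
    ┃■■■■■■■■■┗━━━━━━━━━━━━━━━━━━━━━━━━━━━━━━
    ┃■■■■■■■■■■              ┃               
    ┃■■■■■■■■■■              ┃               
    ┃■2222■112■              ┃               
    ┃■2  111 1■              ┃               
    ┃■2      1■              ┃               
    ┗━━━━━━━━━━━━━━━━━━━━━━━━┛               
                                             


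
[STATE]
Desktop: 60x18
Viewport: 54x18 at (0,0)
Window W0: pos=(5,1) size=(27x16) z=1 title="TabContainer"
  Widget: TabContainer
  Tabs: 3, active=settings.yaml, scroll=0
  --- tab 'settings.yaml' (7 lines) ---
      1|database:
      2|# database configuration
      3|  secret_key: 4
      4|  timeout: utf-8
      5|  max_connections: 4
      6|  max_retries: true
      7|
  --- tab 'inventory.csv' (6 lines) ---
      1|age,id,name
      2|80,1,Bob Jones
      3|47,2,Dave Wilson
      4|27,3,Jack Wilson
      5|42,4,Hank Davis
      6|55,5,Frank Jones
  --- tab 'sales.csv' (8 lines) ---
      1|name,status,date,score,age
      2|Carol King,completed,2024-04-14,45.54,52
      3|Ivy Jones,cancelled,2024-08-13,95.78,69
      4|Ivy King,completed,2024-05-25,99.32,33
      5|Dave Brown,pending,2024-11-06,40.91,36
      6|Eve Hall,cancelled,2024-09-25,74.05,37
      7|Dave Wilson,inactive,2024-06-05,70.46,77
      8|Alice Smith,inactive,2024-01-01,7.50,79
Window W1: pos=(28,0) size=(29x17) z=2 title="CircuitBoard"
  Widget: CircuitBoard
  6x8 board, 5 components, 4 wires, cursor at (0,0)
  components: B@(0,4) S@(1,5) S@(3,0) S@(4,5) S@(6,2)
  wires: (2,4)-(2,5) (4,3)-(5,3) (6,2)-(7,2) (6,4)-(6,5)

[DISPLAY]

                            ┏━━━━━━━━━━━━━━━━━━━━━━━━━
     ┏━━━━━━━━━━━━━━━━━━━━━━┃ CircuitBoard            
     ┃ TabContainer         ┠─────────────────────────
     ┠──────────────────────┃   0 1 2 3 4 5           
     ┃[settings.yaml]│ inven┃0  [.]              B    
     ┃──────────────────────┃                         
     ┃database:             ┃1                       S
     ┃# database configurati┃                         
     ┃  secret_key: 4       ┃2                   · ─ ·
     ┃  timeout: utf-8      ┃                         
     ┃  max_connections: 4  ┃3   S                    
     ┃  max_retries: true   ┃                         
     ┃                      ┃4               ·       S
     ┃                      ┃                │        
     ┃                      ┃5               ·        
     ┃                      ┃                         
     ┗━━━━━━━━━━━━━━━━━━━━━━┗━━━━━━━━━━━━━━━━━━━━━━━━━
                                                      


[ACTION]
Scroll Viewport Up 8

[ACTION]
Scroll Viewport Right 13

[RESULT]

                      ┏━━━━━━━━━━━━━━━━━━━━━━━━━━━┓   
━━━━━━━━━━━━━━━━━━━━━━┃ CircuitBoard              ┃   
 TabContainer         ┠───────────────────────────┨   
──────────────────────┃   0 1 2 3 4 5             ┃   
[settings.yaml]│ inven┃0  [.]              B      ┃   
──────────────────────┃                           ┃   
database:             ┃1                       S  ┃   
# database configurati┃                           ┃   
  secret_key: 4       ┃2                   · ─ ·  ┃   
  timeout: utf-8      ┃                           ┃   
  max_connections: 4  ┃3   S                      ┃   
  max_retries: true   ┃                           ┃   
                      ┃4               ·       S  ┃   
                      ┃                │          ┃   
                      ┃5               ·          ┃   
                      ┃                           ┃   
━━━━━━━━━━━━━━━━━━━━━━┗━━━━━━━━━━━━━━━━━━━━━━━━━━━┛   
                                                      


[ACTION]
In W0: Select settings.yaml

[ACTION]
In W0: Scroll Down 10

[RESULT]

                      ┏━━━━━━━━━━━━━━━━━━━━━━━━━━━┓   
━━━━━━━━━━━━━━━━━━━━━━┃ CircuitBoard              ┃   
 TabContainer         ┠───────────────────────────┨   
──────────────────────┃   0 1 2 3 4 5             ┃   
[settings.yaml]│ inven┃0  [.]              B      ┃   
──────────────────────┃                           ┃   
                      ┃1                       S  ┃   
                      ┃                           ┃   
                      ┃2                   · ─ ·  ┃   
                      ┃                           ┃   
                      ┃3   S                      ┃   
                      ┃                           ┃   
                      ┃4               ·       S  ┃   
                      ┃                │          ┃   
                      ┃5               ·          ┃   
                      ┃                           ┃   
━━━━━━━━━━━━━━━━━━━━━━┗━━━━━━━━━━━━━━━━━━━━━━━━━━━┛   
                                                      


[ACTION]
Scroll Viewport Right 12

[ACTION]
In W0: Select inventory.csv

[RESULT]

                      ┏━━━━━━━━━━━━━━━━━━━━━━━━━━━┓   
━━━━━━━━━━━━━━━━━━━━━━┃ CircuitBoard              ┃   
 TabContainer         ┠───────────────────────────┨   
──────────────────────┃   0 1 2 3 4 5             ┃   
 settings.yaml │[inven┃0  [.]              B      ┃   
──────────────────────┃                           ┃   
age,id,name           ┃1                       S  ┃   
80,1,Bob Jones        ┃                           ┃   
47,2,Dave Wilson      ┃2                   · ─ ·  ┃   
27,3,Jack Wilson      ┃                           ┃   
42,4,Hank Davis       ┃3   S                      ┃   
55,5,Frank Jones      ┃                           ┃   
                      ┃4               ·       S  ┃   
                      ┃                │          ┃   
                      ┃5               ·          ┃   
                      ┃                           ┃   
━━━━━━━━━━━━━━━━━━━━━━┗━━━━━━━━━━━━━━━━━━━━━━━━━━━┛   
                                                      


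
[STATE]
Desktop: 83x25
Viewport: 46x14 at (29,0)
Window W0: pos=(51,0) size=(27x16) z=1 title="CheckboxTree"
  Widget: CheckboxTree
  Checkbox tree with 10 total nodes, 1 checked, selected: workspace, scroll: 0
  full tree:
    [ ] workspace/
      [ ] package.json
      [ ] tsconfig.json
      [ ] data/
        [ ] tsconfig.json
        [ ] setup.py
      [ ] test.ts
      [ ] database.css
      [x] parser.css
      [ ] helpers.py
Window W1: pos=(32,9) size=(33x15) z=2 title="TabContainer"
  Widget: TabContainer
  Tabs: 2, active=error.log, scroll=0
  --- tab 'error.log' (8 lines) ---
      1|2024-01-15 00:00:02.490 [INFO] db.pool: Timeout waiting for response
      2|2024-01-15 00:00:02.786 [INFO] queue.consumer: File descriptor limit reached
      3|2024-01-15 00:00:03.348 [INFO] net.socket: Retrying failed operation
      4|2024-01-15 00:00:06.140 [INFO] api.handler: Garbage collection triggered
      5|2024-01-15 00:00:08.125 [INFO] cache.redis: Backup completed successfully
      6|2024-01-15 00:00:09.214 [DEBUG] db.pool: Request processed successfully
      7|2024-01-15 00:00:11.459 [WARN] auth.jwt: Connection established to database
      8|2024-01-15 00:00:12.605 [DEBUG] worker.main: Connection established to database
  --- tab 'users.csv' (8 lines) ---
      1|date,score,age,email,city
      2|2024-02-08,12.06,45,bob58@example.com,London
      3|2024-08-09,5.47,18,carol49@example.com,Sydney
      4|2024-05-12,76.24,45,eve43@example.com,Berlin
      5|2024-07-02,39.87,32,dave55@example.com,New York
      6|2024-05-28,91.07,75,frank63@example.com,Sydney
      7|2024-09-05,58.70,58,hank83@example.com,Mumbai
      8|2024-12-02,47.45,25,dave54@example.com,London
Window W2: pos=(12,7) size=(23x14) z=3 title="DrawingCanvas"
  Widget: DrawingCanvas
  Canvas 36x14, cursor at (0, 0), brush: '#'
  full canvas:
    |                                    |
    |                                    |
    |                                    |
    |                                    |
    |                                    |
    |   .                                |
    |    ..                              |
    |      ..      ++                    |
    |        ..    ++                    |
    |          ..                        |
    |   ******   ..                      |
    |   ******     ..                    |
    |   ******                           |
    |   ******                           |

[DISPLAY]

                      ┏━━━━━━━━━━━━━━━━━━━━━━━
                      ┃ CheckboxTree          
                      ┠───────────────────────
                      ┃>[-] workspace/        
                      ┃   [ ] package.json    
                      ┃   [ ] tsconfig.json   
                      ┃   [ ] data/           
━━━━━┓                ┃     [ ] tsconfig.json 
     ┃                ┃     [ ] setup.py      
─────┨━━━━━━━━━━━━━━━━━━━━━━━━━━━━━┓s         
     ┃abContainer                  ┃se.css    
     ┃─────────────────────────────┨.css      
     ┃rror.log]│ users.csv         ┃s.py      
     ┃─────────────────────────────┃          


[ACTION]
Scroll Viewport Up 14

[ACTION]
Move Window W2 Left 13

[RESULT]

                      ┏━━━━━━━━━━━━━━━━━━━━━━━
                      ┃ CheckboxTree          
                      ┠───────────────────────
                      ┃>[-] workspace/        
                      ┃   [ ] package.json    
                      ┃   [ ] tsconfig.json   
                      ┃   [ ] data/           
                      ┃     [ ] tsconfig.json 
                      ┃     [ ] setup.py      
   ┏━━━━━━━━━━━━━━━━━━━━━━━━━━━━━━━┓s         
   ┃ TabContainer                  ┃se.css    
   ┠───────────────────────────────┨.css      
   ┃[error.log]│ users.csv         ┃s.py      
   ┃───────────────────────────────┃          


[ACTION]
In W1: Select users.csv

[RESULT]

                      ┏━━━━━━━━━━━━━━━━━━━━━━━
                      ┃ CheckboxTree          
                      ┠───────────────────────
                      ┃>[-] workspace/        
                      ┃   [ ] package.json    
                      ┃   [ ] tsconfig.json   
                      ┃   [ ] data/           
                      ┃     [ ] tsconfig.json 
                      ┃     [ ] setup.py      
   ┏━━━━━━━━━━━━━━━━━━━━━━━━━━━━━━━┓s         
   ┃ TabContainer                  ┃se.css    
   ┠───────────────────────────────┨.css      
   ┃ error.log │[users.csv]        ┃s.py      
   ┃───────────────────────────────┃          


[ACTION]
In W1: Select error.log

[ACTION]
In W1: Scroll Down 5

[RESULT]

                      ┏━━━━━━━━━━━━━━━━━━━━━━━
                      ┃ CheckboxTree          
                      ┠───────────────────────
                      ┃>[-] workspace/        
                      ┃   [ ] package.json    
                      ┃   [ ] tsconfig.json   
                      ┃   [ ] data/           
                      ┃     [ ] tsconfig.json 
                      ┃     [ ] setup.py      
   ┏━━━━━━━━━━━━━━━━━━━━━━━━━━━━━━━┓s         
   ┃ TabContainer                  ┃se.css    
   ┠───────────────────────────────┨.css      
   ┃[error.log]│ users.csv         ┃s.py      
   ┃───────────────────────────────┃          


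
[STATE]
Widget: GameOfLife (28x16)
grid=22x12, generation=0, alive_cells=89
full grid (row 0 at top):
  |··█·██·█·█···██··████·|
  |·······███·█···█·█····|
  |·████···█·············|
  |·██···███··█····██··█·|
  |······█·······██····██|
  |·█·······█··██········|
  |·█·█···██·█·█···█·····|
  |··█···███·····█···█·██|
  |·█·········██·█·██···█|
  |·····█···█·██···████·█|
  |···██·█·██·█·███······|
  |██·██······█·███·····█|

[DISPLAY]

Gen: 0                      
··█·██·█·█···██··████·      
·······███·█···█·█····      
·████···█·············      
·██···███··█····██··█·      
······█·······██····██      
·█·······█··██········      
·█·█···██·█·█···█·····      
··█···███·····█···█·██      
·█·········██·█·██···█      
·····█···█·██···████·█      
···██·█·██·█·███······      
██·██······█·███·····█      
                            
                            
                            


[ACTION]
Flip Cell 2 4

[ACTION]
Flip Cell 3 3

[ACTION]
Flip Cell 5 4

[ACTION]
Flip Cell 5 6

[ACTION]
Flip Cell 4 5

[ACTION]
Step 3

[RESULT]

Gen: 3                      
······█···█···········      
·██···███··█·····█·██·      
█········██······██·██      
········███······██···      
·██···█·············██      
██··█···███····█······      
██·██·····█···██······      
·███·····██████·····██      
··██·····█████····██··      
···█████····█·······██      
··█······█·······███··      
···█·····█············      
                            
                            
                            


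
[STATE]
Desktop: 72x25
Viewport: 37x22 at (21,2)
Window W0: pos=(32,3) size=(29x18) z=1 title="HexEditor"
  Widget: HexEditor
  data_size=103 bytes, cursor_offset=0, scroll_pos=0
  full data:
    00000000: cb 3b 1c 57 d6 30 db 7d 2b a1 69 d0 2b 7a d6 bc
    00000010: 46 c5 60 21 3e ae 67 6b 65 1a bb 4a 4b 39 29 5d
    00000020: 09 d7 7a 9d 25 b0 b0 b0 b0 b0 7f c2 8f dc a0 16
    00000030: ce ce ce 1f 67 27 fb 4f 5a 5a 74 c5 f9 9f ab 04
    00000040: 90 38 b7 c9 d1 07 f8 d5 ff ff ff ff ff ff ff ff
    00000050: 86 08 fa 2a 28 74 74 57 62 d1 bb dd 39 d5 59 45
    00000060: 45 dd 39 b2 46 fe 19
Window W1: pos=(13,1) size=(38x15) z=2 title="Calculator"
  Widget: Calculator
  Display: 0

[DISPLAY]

ator                         ┃       
─────────────────────────────┨━━━━━━━
                            0┃       
─┬───┬───┐                   ┃───────
 │ 9 │ ÷ │                   ┃ 57 d6 
─┼───┼───┤                   ┃ 21 3e 
 │ 6 │ × │                   ┃ 9d 25 
─┼───┼───┤                   ┃ 1f 67 
 │ 3 │ - │                   ┃ c9 d1 
─┼───┼───┤                   ┃ 2a 28 
 │ = │ + │                   ┃ b2 46 
─┼───┼───┤                   ┃       
C│ MR│ M+│                   ┃       
━━━━━━━━━━━━━━━━━━━━━━━━━━━━━┛       
           ┃                         
           ┃                         
           ┃                         
           ┃                         
           ┗━━━━━━━━━━━━━━━━━━━━━━━━━
                                     
                                     
                                     


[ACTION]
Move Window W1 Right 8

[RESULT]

┃ Calculator                         
┠────────────────────────────────────
┃                                   0
┃┌───┬───┬───┬───┐                   
┃│ 7 │ 8 │ 9 │ ÷ │                   
┃├───┼───┼───┼───┤                   
┃│ 4 │ 5 │ 6 │ × │                   
┃├───┼───┼───┼───┤                   
┃│ 1 │ 2 │ 3 │ - │                   
┃├───┼───┼───┼───┤                   
┃│ 0 │ . │ = │ + │                   
┃├───┼───┼───┼───┤                   
┃│ C │ MC│ MR│ M+│                   
┗━━━━━━━━━━━━━━━━━━━━━━━━━━━━━━━━━━━━
           ┃                         
           ┃                         
           ┃                         
           ┃                         
           ┗━━━━━━━━━━━━━━━━━━━━━━━━━
                                     
                                     
                                     


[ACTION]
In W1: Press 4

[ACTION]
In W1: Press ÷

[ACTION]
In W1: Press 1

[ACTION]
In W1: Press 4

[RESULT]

┃ Calculator                         
┠────────────────────────────────────
┃                                  14
┃┌───┬───┬───┬───┐                   
┃│ 7 │ 8 │ 9 │ ÷ │                   
┃├───┼───┼───┼───┤                   
┃│ 4 │ 5 │ 6 │ × │                   
┃├───┼───┼───┼───┤                   
┃│ 1 │ 2 │ 3 │ - │                   
┃├───┼───┼───┼───┤                   
┃│ 0 │ . │ = │ + │                   
┃├───┼───┼───┼───┤                   
┃│ C │ MC│ MR│ M+│                   
┗━━━━━━━━━━━━━━━━━━━━━━━━━━━━━━━━━━━━
           ┃                         
           ┃                         
           ┃                         
           ┃                         
           ┗━━━━━━━━━━━━━━━━━━━━━━━━━
                                     
                                     
                                     


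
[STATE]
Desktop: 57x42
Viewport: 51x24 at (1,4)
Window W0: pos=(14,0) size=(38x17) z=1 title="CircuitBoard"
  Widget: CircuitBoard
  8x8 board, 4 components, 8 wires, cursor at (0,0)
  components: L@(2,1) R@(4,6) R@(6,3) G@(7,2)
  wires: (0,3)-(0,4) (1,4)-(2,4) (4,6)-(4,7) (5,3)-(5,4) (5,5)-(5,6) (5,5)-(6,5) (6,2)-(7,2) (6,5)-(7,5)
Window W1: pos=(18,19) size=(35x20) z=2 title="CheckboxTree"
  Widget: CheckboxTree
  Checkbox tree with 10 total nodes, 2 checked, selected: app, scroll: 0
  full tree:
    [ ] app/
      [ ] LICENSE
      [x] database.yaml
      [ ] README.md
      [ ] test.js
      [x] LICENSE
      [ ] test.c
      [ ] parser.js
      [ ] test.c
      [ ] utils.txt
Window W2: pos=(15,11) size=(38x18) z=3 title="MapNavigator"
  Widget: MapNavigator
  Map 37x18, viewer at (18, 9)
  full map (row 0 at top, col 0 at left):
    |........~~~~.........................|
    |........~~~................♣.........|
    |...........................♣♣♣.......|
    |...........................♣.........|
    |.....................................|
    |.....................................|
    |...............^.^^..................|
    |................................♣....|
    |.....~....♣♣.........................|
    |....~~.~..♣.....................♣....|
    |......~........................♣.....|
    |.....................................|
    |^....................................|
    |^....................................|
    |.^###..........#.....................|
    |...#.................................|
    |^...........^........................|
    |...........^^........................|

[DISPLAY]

             ┃0  [.]          · ─ ·               ┃
             ┃                                    ┃
             ┃1                   ·               ┃
             ┃                    │               ┃
             ┃2       L           ·               ┃
             ┃                                    ┃
             ┃3                                   ┃
             ┃┏━━━━━━━━━━━━━━━━━━━━━━━━━━━━━━━━━━━━
             ┃┃ MapNavigator                       
             ┃┠────────────────────────────────────
             ┃┃...........................♣♣♣......
             ┃┃...........................♣........
             ┗┃....................................
              ┃....................................
              ┃...............^.^^.................
              ┃................................♣...
              ┃.....~....♣♣........................
              ┃....~~.~..♣.......@.............♣...
              ┃......~........................♣....
              ┃....................................
              ┃^...................................
              ┃^...................................
              ┃.^###..........#....................
              ┃...#................................


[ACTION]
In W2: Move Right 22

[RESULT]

             ┃0  [.]          · ─ ·               ┃
             ┃                                    ┃
             ┃1                   ·               ┃
             ┃                    │               ┃
             ┃2       L           ·               ┃
             ┃                                    ┃
             ┃3                                   ┃
             ┃┏━━━━━━━━━━━━━━━━━━━━━━━━━━━━━━━━━━━━
             ┃┃ MapNavigator                       
             ┃┠────────────────────────────────────
             ┃┃.........♣♣♣.......                 
             ┃┃.........♣.........                 
             ┗┃...................                 
              ┃...................                 
              ┃^..................                 
              ┃..............♣....                 
              ┃...................                 
              ┃..............♣...@                 
              ┃.............♣.....                 
              ┃...................                 
              ┃...................                 
              ┃...................                 
              ┃...................                 
              ┃...................                 


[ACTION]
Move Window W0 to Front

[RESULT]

             ┃0  [.]          · ─ ·               ┃
             ┃                                    ┃
             ┃1                   ·               ┃
             ┃                    │               ┃
             ┃2       L           ·               ┃
             ┃                                    ┃
             ┃3                                   ┃
             ┃                                    ┃
             ┃4                           R ─ ·   ┃
             ┃                                    ┃
             ┃5               · ─ ·   · ─ ·       ┃
             ┃                        │           ┃
             ┗━━━━━━━━━━━━━━━━━━━━━━━━━━━━━━━━━━━━┛
              ┃...................                 
              ┃^..................                 
              ┃..............♣....                 
              ┃...................                 
              ┃..............♣...@                 
              ┃.............♣.....                 
              ┃...................                 
              ┃...................                 
              ┃...................                 
              ┃...................                 
              ┃...................                 
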